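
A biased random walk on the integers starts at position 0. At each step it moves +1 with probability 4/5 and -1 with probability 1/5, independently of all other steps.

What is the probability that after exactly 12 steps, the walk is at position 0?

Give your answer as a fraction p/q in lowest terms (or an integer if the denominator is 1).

Answer: 3784704/244140625

Derivation:
To be at 0 after 12 steps: need exactly 6 steps of +1 and 6 of -1.
Number of such sequences: C(12,6) = 924
Each has probability (4/5)^6 · (1/5)^6 = 4096/244140625
P = 924 · 4096/244140625 = 3784704/244140625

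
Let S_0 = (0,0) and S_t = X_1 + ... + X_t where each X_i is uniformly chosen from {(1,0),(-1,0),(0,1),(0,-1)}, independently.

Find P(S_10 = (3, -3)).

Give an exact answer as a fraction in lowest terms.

Answer: 2835/262144

Derivation:
Let h be the number of horizontal steps (so 10-h are vertical). To end at (3,-3) need (h+3)/2 right-steps and ((10-h)-3)/2 up-steps.
Sum over h with 3 ≤ h ≤ 7, h ≡ 1 (mod 2), 10-h ≡ 1 (mod 2):
h=3: C(10,3)·C(3,3)·C(7,2) = 120·1·21 = 2520
h=5: C(10,5)·C(5,4)·C(5,1) = 252·5·5 = 6300
h=7: C(10,7)·C(7,5)·C(3,0) = 120·21·1 = 2520
Total favorable: 11340
Total paths: 4^10 = 1048576
P = 11340/1048576 = 2835/262144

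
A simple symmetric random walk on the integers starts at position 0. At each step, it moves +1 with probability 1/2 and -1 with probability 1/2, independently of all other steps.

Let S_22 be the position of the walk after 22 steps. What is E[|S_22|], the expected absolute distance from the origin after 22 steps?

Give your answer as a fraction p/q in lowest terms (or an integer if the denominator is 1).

Answer: 969969/262144

Derivation:
S_22 takes values m ≡ 0 (mod 2) with |m| ≤ 22; P(S_22=m) = C(22,(22+m)/2)/2^22.
Total paths: 2^22 = 4194304
Distribution: P(S=-22)=1/4194304, P(S=-20)=22/4194304, P(S=-18)=231/4194304, P(S=-16)=1540/4194304, P(S=-14)=7315/4194304, P(S=-12)=26334/4194304, P(S=-10)=74613/4194304, P(S=-8)=170544/4194304, P(S=-6)=319770/4194304, P(S=-4)=497420/4194304, P(S=-2)=646646/4194304, P(S=0)=705432/4194304, P(S=2)=646646/4194304, P(S=4)=497420/4194304, P(S=6)=319770/4194304, P(S=8)=170544/4194304, P(S=10)=74613/4194304, P(S=12)=26334/4194304, P(S=14)=7315/4194304, P(S=16)=1540/4194304, P(S=18)=231/4194304, P(S=20)=22/4194304, P(S=22)=1/4194304
E[|S_22|] = Σ_m |m|·P(S_22=m) = 15519504/4194304 = 969969/262144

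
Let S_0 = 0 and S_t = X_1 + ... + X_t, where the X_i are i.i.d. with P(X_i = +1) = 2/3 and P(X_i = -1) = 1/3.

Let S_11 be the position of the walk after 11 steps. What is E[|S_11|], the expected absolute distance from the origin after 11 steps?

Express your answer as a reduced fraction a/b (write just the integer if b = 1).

S_11 takes values m ≡ 1 (mod 2) with |m| ≤ 11; P(S_11=m) = C(11,(11+m)/2) · (2/3)^((11+m)/2) · (1/3)^((11-m)/2).
Distribution: P(S=-11)=1/177147, P(S=-9)=22/177147, P(S=-7)=220/177147, P(S=-5)=440/59049, P(S=-3)=1760/59049, P(S=-1)=4928/59049, P(S=1)=9856/59049, P(S=3)=14080/59049, P(S=5)=14080/59049, P(S=7)=28160/177147, P(S=9)=11264/177147, P(S=11)=2048/177147
E[|S_11|] = Σ_m |m|·P(S_11=m) = 242495/59049

Answer: 242495/59049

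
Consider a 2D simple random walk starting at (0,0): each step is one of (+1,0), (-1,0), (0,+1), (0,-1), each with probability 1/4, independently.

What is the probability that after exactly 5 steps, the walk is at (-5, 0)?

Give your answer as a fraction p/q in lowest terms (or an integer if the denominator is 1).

Answer: 1/1024

Derivation:
Let h be the number of horizontal steps (so 5-h are vertical). To end at (-5,0) need (h-5)/2 right-steps and ((5-h)+0)/2 up-steps.
Sum over h with 5 ≤ h ≤ 5, h ≡ 1 (mod 2), 5-h ≡ 0 (mod 2):
h=5: C(5,5)·C(5,0)·C(0,0) = 1·1·1 = 1
Total favorable: 1
Total paths: 4^5 = 1024
P = 1/1024 = 1/1024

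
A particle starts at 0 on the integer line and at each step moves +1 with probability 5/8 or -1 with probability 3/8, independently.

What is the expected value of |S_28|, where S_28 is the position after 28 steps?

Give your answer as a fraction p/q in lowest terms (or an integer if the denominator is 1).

S_28 takes values m ≡ 0 (mod 2) with |m| ≤ 28; P(S_28=m) = C(28,(28+m)/2) · (5/8)^((28+m)/2) · (3/8)^((28-m)/2).
Distribution: P(S=-28)=22876792454961/19342813113834066795298816, P(S=-26)=266895911974545/4835703278458516698824704, P(S=-24)=12010316038854525/9671406556917033397649408, P(S=-22)=86741171391727125/4835703278458516698824704, P(S=-20)=3614215474655296875/19342813113834066795298816, P(S=-18)=3614215474655296875/2417851639229258349412352, P(S=-16)=46181642176151015625/4835703278458516698824704, P(S=-14)=120951919985157421875/2417851639229258349412352, P(S=-12)=4233317199480509765625/19342813113834066795298816, P(S=-10)=3919738147667138671875/4835703278458516698824704, P(S=-8)=24825008268558544921875/9671406556917033397649408, P(S=-6)=33852284002579833984375/4835703278458516698824704, P(S=-4)=319716015579920654296875/19342813113834066795298816, P(S=-2)=40989232766656494140625/1208925819614629174706176, P(S=0)=146390117023773193359375/2417851639229258349412352, P(S=2)=113858979907379150390625/1208925819614629174706176, P(S=4)=2466944564659881591796875/19342813113834066795298816, P(S=6)=725571930782318115234375/4835703278458516698824704, P(S=8)=1478016896038055419921875/9671406556917033397649408, P(S=10)=648253024578094482421875/4835703278458516698824704, P(S=12)=1944759073734283447265625/19342813113834066795298816, P(S=14)=154345958232879638671875/2417851639229258349412352, P(S=16)=163700258731842041015625/4835703278458516698824704, P(S=18)=35587012767791748046875/2417851639229258349412352, P(S=20)=98852813243865966796875/19342813113834066795298816, P(S=22)=6590187549591064453125/4835703278458516698824704, P(S=24)=2534687519073486328125/9671406556917033397649408, P(S=26)=156462192535400390625/4835703278458516698824704, P(S=28)=37252902984619140625/19342813113834066795298816
E[|S_28|] = Σ_m |m|·P(S_28=m) = 4482794556220166296731509/604462909807314587353088

Answer: 4482794556220166296731509/604462909807314587353088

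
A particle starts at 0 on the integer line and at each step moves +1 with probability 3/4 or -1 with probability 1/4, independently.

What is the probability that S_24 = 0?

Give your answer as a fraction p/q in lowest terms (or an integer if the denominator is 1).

To be at 0 after 24 steps: need exactly 12 steps of +1 and 12 of -1.
Number of such sequences: C(24,12) = 2704156
Each has probability (3/4)^12 · (1/4)^12 = 531441/281474976710656
P = 2704156 · 531441/281474976710656 = 359274842199/70368744177664

Answer: 359274842199/70368744177664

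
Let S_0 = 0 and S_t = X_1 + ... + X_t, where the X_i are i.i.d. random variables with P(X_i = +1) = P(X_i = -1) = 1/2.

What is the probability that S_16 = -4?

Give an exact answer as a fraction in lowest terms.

Answer: 1001/8192

Derivation:
To reach position -4 after 16 steps: need 6 steps of +1 and 10 of -1.
Favorable paths: C(16,6) = 8008
Total paths: 2^16 = 65536
P = 8008/65536 = 1001/8192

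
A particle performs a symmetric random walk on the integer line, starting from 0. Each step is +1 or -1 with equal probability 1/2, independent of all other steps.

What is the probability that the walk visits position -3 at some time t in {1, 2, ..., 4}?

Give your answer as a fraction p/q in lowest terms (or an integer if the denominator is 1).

Count via complement. Let g(t,s) = #length-t paths at position s with S_1..S_t all ≠ -3.
g(t,s) = g(t-1,s-1) + g(t-1,s+1) for s ≠ -3; g(t,-3) = 0.
t=0: g(0,0)=1
t=1: g(1,-1)=1 g(1,1)=1
t=2: g(2,-2)=1 g(2,0)=2 g(2,2)=1
t=3: g(3,-1)=3 g(3,1)=3 g(3,3)=1
t=4: g(4,-2)=3 g(4,0)=6 g(4,2)=4 g(4,4)=1
Paths never hitting -3: Σ_s g(4,s) = 14
Paths hitting -3: 2^4 - 14 = 2
P = 2/16 = 1/8

Answer: 1/8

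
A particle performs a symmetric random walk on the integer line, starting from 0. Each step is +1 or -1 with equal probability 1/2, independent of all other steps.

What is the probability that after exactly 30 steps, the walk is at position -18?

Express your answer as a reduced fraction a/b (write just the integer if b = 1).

To reach position -18 after 30 steps: need 6 steps of +1 and 24 of -1.
Favorable paths: C(30,6) = 593775
Total paths: 2^30 = 1073741824
P = 593775/1073741824 = 593775/1073741824

Answer: 593775/1073741824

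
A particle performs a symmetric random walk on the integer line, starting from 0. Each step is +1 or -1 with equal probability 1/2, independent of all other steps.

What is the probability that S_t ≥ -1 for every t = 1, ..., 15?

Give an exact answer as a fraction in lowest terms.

Let f(t,s) = #length-t paths at position s with S_1..S_t all ≥ -1.
f(t,s) = f(t-1,s-1) + f(t-1,s+1) for s ≥ -1; f(t,s) = 0 for s < -1.
t=0: f(0,0)=1
t=1: f(1,-1)=1 f(1,1)=1
t=2: f(2,0)=2 f(2,2)=1
t=3: f(3,-1)=2 f(3,1)=3 f(3,3)=1
t=4: f(4,0)=5 f(4,2)=4 f(4,4)=1
t=5: f(5,-1)=5 f(5,1)=9 f(5,3)=5 f(5,5)=1
t=6: f(6,0)=14 f(6,2)=14 f(6,4)=6 f(6,6)=1
t=7: f(7,-1)=14 f(7,1)=28 f(7,3)=20 f(7,5)=7 f(7,7)=1
t=8: f(8,0)=42 f(8,2)=48 f(8,4)=27 f(8,6)=8 f(8,8)=1
t=9: f(9,-1)=42 f(9,1)=90 f(9,3)=75 f(9,5)=35 f(9,7)=9 f(9,9)=1
t=10: f(10,0)=132 f(10,2)=165 f(10,4)=110 f(10,6)=44 f(10,8)=10 f(10,10)=1
t=11: f(11,-1)=132 f(11,1)=297 f(11,3)=275 f(11,5)=154 f(11,7)=54 f(11,9)=11 f(11,11)=1
t=12: f(12,0)=429 f(12,2)=572 f(12,4)=429 f(12,6)=208 f(12,8)=65 f(12,10)=12 f(12,12)=1
t=13: f(13,-1)=429 f(13,1)=1001 f(13,3)=1001 f(13,5)=637 f(13,7)=273 f(13,9)=77 f(13,11)=13 f(13,13)=1
t=14: f(14,0)=1430 f(14,2)=2002 f(14,4)=1638 f(14,6)=910 f(14,8)=350 f(14,10)=90 f(14,12)=14 f(14,14)=1
t=15: f(15,-1)=1430 f(15,1)=3432 f(15,3)=3640 f(15,5)=2548 f(15,7)=1260 f(15,9)=440 f(15,11)=104 f(15,13)=15 f(15,15)=1
Σ_s f(15,s) = 12870
P = 12870/32768 = 6435/16384

Answer: 6435/16384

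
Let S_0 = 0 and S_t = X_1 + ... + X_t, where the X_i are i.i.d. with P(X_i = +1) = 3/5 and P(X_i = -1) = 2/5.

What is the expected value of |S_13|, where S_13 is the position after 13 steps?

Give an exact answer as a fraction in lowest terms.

S_13 takes values m ≡ 1 (mod 2) with |m| ≤ 13; P(S_13=m) = C(13,(13+m)/2) · (3/5)^((13+m)/2) · (2/5)^((13-m)/2).
Distribution: P(S=-13)=8192/1220703125, P(S=-11)=159744/1220703125, P(S=-9)=1437696/1220703125, P(S=-7)=7907328/1220703125, P(S=-5)=5930496/244140625, P(S=-3)=80061696/1220703125, P(S=-1)=160123392/1220703125, P(S=1)=240185088/1220703125, P(S=3)=270208224/1220703125, P(S=5)=45034704/244140625, P(S=7)=135104112/1220703125, P(S=9)=55269864/1220703125, P(S=11)=13817466/1220703125, P(S=13)=1594323/1220703125
E[|S_13|] = Σ_m |m|·P(S_13=m) = 882255673/244140625

Answer: 882255673/244140625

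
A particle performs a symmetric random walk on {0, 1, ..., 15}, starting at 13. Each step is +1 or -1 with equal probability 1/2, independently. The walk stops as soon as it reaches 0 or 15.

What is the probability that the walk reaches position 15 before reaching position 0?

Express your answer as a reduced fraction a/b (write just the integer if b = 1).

Symmetric walk (p = 1/2): the harmonic-function argument gives P(hit 15 before 0 | start at 13) = a/N.
P = 13/15 = 13/15

Answer: 13/15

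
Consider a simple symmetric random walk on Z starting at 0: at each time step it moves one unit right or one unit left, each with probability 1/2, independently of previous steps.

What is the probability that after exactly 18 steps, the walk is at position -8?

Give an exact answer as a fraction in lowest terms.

Answer: 1071/32768

Derivation:
To reach position -8 after 18 steps: need 5 steps of +1 and 13 of -1.
Favorable paths: C(18,5) = 8568
Total paths: 2^18 = 262144
P = 8568/262144 = 1071/32768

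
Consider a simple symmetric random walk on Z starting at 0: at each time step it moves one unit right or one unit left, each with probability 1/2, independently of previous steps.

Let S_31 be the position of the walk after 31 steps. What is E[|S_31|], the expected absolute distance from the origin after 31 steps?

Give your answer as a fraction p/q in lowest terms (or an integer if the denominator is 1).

S_31 takes values m ≡ 1 (mod 2) with |m| ≤ 31; P(S_31=m) = C(31,(31+m)/2)/2^31.
Total paths: 2^31 = 2147483648
Distribution: P(S=-31)=1/2147483648, P(S=-29)=31/2147483648, P(S=-27)=465/2147483648, P(S=-25)=4495/2147483648, P(S=-23)=31465/2147483648, P(S=-21)=169911/2147483648, P(S=-19)=736281/2147483648, P(S=-17)=2629575/2147483648, P(S=-15)=7888725/2147483648, P(S=-13)=20160075/2147483648, P(S=-11)=44352165/2147483648, P(S=-9)=84672315/2147483648, P(S=-7)=141120525/2147483648, P(S=-5)=206253075/2147483648, P(S=-3)=265182525/2147483648, P(S=-1)=300540195/2147483648, P(S=1)=300540195/2147483648, P(S=3)=265182525/2147483648, P(S=5)=206253075/2147483648, P(S=7)=141120525/2147483648, P(S=9)=84672315/2147483648, P(S=11)=44352165/2147483648, P(S=13)=20160075/2147483648, P(S=15)=7888725/2147483648, P(S=17)=2629575/2147483648, P(S=19)=736281/2147483648, P(S=21)=169911/2147483648, P(S=23)=31465/2147483648, P(S=25)=4495/2147483648, P(S=27)=465/2147483648, P(S=29)=31/2147483648, P(S=31)=1/2147483648
E[|S_31|] = Σ_m |m|·P(S_31=m) = 9617286240/2147483648 = 300540195/67108864

Answer: 300540195/67108864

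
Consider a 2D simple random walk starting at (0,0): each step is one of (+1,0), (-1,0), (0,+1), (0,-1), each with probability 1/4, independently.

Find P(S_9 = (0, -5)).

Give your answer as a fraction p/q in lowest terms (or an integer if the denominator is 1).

Answer: 81/16384

Derivation:
Let h be the number of horizontal steps (so 9-h are vertical). To end at (0,-5) need (h+0)/2 right-steps and ((9-h)-5)/2 up-steps.
Sum over h with 0 ≤ h ≤ 4, h ≡ 0 (mod 2), 9-h ≡ 1 (mod 2):
h=0: C(9,0)·C(0,0)·C(9,2) = 1·1·36 = 36
h=2: C(9,2)·C(2,1)·C(7,1) = 36·2·7 = 504
h=4: C(9,4)·C(4,2)·C(5,0) = 126·6·1 = 756
Total favorable: 1296
Total paths: 4^9 = 262144
P = 1296/262144 = 81/16384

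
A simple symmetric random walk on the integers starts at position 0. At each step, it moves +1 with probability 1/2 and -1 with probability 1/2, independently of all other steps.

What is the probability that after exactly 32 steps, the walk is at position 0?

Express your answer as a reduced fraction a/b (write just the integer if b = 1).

Answer: 300540195/2147483648

Derivation:
To return to 0 after 32 steps: need exactly 16 steps of +1 and 16 of -1.
Favorable paths: C(32,16) = 601080390
Total paths: 2^32 = 4294967296
P = 601080390/4294967296 = 300540195/2147483648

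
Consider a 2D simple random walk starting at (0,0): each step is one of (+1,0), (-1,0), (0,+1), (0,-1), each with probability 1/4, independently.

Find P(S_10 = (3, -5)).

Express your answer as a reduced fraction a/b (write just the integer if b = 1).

Let h be the number of horizontal steps (so 10-h are vertical). To end at (3,-5) need (h+3)/2 right-steps and ((10-h)-5)/2 up-steps.
Sum over h with 3 ≤ h ≤ 5, h ≡ 1 (mod 2), 10-h ≡ 1 (mod 2):
h=3: C(10,3)·C(3,3)·C(7,1) = 120·1·7 = 840
h=5: C(10,5)·C(5,4)·C(5,0) = 252·5·1 = 1260
Total favorable: 2100
Total paths: 4^10 = 1048576
P = 2100/1048576 = 525/262144

Answer: 525/262144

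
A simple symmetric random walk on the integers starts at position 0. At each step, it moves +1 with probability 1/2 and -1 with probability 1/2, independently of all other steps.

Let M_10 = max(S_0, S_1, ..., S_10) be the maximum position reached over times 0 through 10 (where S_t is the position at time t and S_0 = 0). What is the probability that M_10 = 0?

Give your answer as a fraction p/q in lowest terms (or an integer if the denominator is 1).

Answer: 63/256

Derivation:
Let M_10 = max(S_0,...,S_10). Use the reflection principle: for j ≥ 1, #{paths with M_10 ≥ j} = #{S_10 ≥ j} + #{S_10 ≥ j+1}.
P(M_10 ≥ 0) = 1 since S_0 = 0, so #{M_10 ≥ 0} = 1024.
#{M_10 ≥ 1} = #{S_10 ≥ 1} + #{S_10 ≥ 2} = 386 + 386 = 772.
#{M_10 = 0} = 1024 - 772 = 252.
P(M_10 = 0) = 252/1024 = 63/256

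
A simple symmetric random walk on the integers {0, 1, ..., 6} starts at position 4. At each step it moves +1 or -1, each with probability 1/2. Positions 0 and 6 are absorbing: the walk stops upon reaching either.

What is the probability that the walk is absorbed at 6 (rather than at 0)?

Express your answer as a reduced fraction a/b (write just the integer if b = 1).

Answer: 2/3

Derivation:
Symmetric walk (p = 1/2): the harmonic-function argument gives P(hit 6 before 0 | start at 4) = a/N.
P = 4/6 = 2/3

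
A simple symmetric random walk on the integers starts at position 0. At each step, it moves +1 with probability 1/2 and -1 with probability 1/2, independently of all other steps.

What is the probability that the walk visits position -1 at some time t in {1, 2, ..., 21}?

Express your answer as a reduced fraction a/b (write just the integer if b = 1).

Answer: 436109/524288

Derivation:
Count via complement. Let g(t,s) = #length-t paths at position s with S_1..S_t all ≠ -1.
g(t,s) = g(t-1,s-1) + g(t-1,s+1) for s ≠ -1; g(t,-1) = 0.
t=0: g(0,0)=1
t=1: g(1,1)=1
t=2: g(2,0)=1 g(2,2)=1
t=3: g(3,1)=2 g(3,3)=1
t=4: g(4,0)=2 g(4,2)=3 g(4,4)=1
t=5: g(5,1)=5 g(5,3)=4 g(5,5)=1
t=6: g(6,0)=5 g(6,2)=9 g(6,4)=5 g(6,6)=1
t=7: g(7,1)=14 g(7,3)=14 g(7,5)=6 g(7,7)=1
t=8: g(8,0)=14 g(8,2)=28 g(8,4)=20 g(8,6)=7 g(8,8)=1
t=9: g(9,1)=42 g(9,3)=48 g(9,5)=27 g(9,7)=8 g(9,9)=1
t=10: g(10,0)=42 g(10,2)=90 g(10,4)=75 g(10,6)=35 g(10,8)=9 g(10,10)=1
t=11: g(11,1)=132 g(11,3)=165 g(11,5)=110 g(11,7)=44 g(11,9)=10 g(11,11)=1
t=12: g(12,0)=132 g(12,2)=297 g(12,4)=275 g(12,6)=154 g(12,8)=54 g(12,10)=11 g(12,12)=1
t=13: g(13,1)=429 g(13,3)=572 g(13,5)=429 g(13,7)=208 g(13,9)=65 g(13,11)=12 g(13,13)=1
t=14: g(14,0)=429 g(14,2)=1001 g(14,4)=1001 g(14,6)=637 g(14,8)=273 g(14,10)=77 g(14,12)=13 g(14,14)=1
t=15: g(15,1)=1430 g(15,3)=2002 g(15,5)=1638 g(15,7)=910 g(15,9)=350 g(15,11)=90 g(15,13)=14 g(15,15)=1
t=16: g(16,0)=1430 g(16,2)=3432 g(16,4)=3640 g(16,6)=2548 g(16,8)=1260 g(16,10)=440 g(16,12)=104 g(16,14)=15 g(16,16)=1
t=17: g(17,1)=4862 g(17,3)=7072 g(17,5)=6188 g(17,7)=3808 g(17,9)=1700 g(17,11)=544 g(17,13)=119 g(17,15)=16 g(17,17)=1
t=18: g(18,0)=4862 g(18,2)=11934 g(18,4)=13260 g(18,6)=9996 g(18,8)=5508 g(18,10)=2244 g(18,12)=663 g(18,14)=135 g(18,16)=17 g(18,18)=1
t=19: g(19,1)=16796 g(19,3)=25194 g(19,5)=23256 g(19,7)=15504 g(19,9)=7752 g(19,11)=2907 g(19,13)=798 g(19,15)=152 g(19,17)=18 g(19,19)=1
t=20: g(20,0)=16796 g(20,2)=41990 g(20,4)=48450 g(20,6)=38760 g(20,8)=23256 g(20,10)=10659 g(20,12)=3705 g(20,14)=950 g(20,16)=170 g(20,18)=19 g(20,20)=1
t=21: g(21,1)=58786 g(21,3)=90440 g(21,5)=87210 g(21,7)=62016 g(21,9)=33915 g(21,11)=14364 g(21,13)=4655 g(21,15)=1120 g(21,17)=189 g(21,19)=20 g(21,21)=1
Paths never hitting -1: Σ_s g(21,s) = 352716
Paths hitting -1: 2^21 - 352716 = 1744436
P = 1744436/2097152 = 436109/524288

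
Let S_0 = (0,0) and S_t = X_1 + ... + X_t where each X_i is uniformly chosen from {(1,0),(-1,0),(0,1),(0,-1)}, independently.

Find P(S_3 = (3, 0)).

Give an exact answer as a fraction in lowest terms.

Answer: 1/64

Derivation:
Let h be the number of horizontal steps (so 3-h are vertical). To end at (3,0) need (h+3)/2 right-steps and ((3-h)+0)/2 up-steps.
Sum over h with 3 ≤ h ≤ 3, h ≡ 1 (mod 2), 3-h ≡ 0 (mod 2):
h=3: C(3,3)·C(3,3)·C(0,0) = 1·1·1 = 1
Total favorable: 1
Total paths: 4^3 = 64
P = 1/64 = 1/64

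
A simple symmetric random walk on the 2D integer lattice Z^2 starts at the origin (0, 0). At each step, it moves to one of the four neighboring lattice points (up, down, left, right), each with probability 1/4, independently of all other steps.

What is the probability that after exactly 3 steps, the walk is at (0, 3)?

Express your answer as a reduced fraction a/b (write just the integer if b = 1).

Answer: 1/64

Derivation:
Let h be the number of horizontal steps (so 3-h are vertical). To end at (0,3) need (h+0)/2 right-steps and ((3-h)+3)/2 up-steps.
Sum over h with 0 ≤ h ≤ 0, h ≡ 0 (mod 2), 3-h ≡ 1 (mod 2):
h=0: C(3,0)·C(0,0)·C(3,3) = 1·1·1 = 1
Total favorable: 1
Total paths: 4^3 = 64
P = 1/64 = 1/64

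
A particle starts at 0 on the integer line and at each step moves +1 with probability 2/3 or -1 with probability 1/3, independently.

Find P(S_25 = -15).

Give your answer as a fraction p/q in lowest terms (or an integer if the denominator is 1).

To reach position -15 after 25 steps: need 5 steps of +1 and 20 steps of -1.
Number of such sequences: C(25,5) = 53130
Each has probability (2/3)^5 · (1/3)^20 = 32/847288609443
P = 53130 · 32/847288609443 = 566720/282429536481

Answer: 566720/282429536481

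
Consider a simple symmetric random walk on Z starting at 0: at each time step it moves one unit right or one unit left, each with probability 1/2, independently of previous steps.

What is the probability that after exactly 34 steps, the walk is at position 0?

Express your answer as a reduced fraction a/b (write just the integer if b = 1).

Answer: 583401555/4294967296

Derivation:
To return to 0 after 34 steps: need exactly 17 steps of +1 and 17 of -1.
Favorable paths: C(34,17) = 2333606220
Total paths: 2^34 = 17179869184
P = 2333606220/17179869184 = 583401555/4294967296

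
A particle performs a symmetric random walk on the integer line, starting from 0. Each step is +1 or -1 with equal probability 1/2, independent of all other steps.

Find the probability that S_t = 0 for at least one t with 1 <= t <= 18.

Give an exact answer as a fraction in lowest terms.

Count via complement. Let g(t,s) = #length-t paths at position s with S_1..S_t all ≠ 0.
g(t,s) = g(t-1,s-1) + g(t-1,s+1) for s ≠ 0; g(t,0) = 0.
t=0: g(0,0)=1
t=1: g(1,-1)=1 g(1,1)=1
t=2: g(2,-2)=1 g(2,2)=1
t=3: g(3,-3)=1 g(3,-1)=1 g(3,1)=1 g(3,3)=1
t=4: g(4,-4)=1 g(4,-2)=2 g(4,2)=2 g(4,4)=1
t=5: g(5,-5)=1 g(5,-3)=3 g(5,-1)=2 g(5,1)=2 g(5,3)=3 g(5,5)=1
t=6: g(6,-6)=1 g(6,-4)=4 g(6,-2)=5 g(6,2)=5 g(6,4)=4 g(6,6)=1
t=7: g(7,-7)=1 g(7,-5)=5 g(7,-3)=9 g(7,-1)=5 g(7,1)=5 g(7,3)=9 g(7,5)=5 g(7,7)=1
t=8: g(8,-8)=1 g(8,-6)=6 g(8,-4)=14 g(8,-2)=14 g(8,2)=14 g(8,4)=14 g(8,6)=6 g(8,8)=1
t=9: g(9,-9)=1 g(9,-7)=7 g(9,-5)=20 g(9,-3)=28 g(9,-1)=14 g(9,1)=14 g(9,3)=28 g(9,5)=20 g(9,7)=7 g(9,9)=1
t=10: g(10,-10)=1 g(10,-8)=8 g(10,-6)=27 g(10,-4)=48 g(10,-2)=42 g(10,2)=42 g(10,4)=48 g(10,6)=27 g(10,8)=8 g(10,10)=1
t=11: g(11,-11)=1 g(11,-9)=9 g(11,-7)=35 g(11,-5)=75 g(11,-3)=90 g(11,-1)=42 g(11,1)=42 g(11,3)=90 g(11,5)=75 g(11,7)=35 g(11,9)=9 g(11,11)=1
t=12: g(12,-12)=1 g(12,-10)=10 g(12,-8)=44 g(12,-6)=110 g(12,-4)=165 g(12,-2)=132 g(12,2)=132 g(12,4)=165 g(12,6)=110 g(12,8)=44 g(12,10)=10 g(12,12)=1
t=13: g(13,-13)=1 g(13,-11)=11 g(13,-9)=54 g(13,-7)=154 g(13,-5)=275 g(13,-3)=297 g(13,-1)=132 g(13,1)=132 g(13,3)=297 g(13,5)=275 g(13,7)=154 g(13,9)=54 g(13,11)=11 g(13,13)=1
t=14: g(14,-14)=1 g(14,-12)=12 g(14,-10)=65 g(14,-8)=208 g(14,-6)=429 g(14,-4)=572 g(14,-2)=429 g(14,2)=429 g(14,4)=572 g(14,6)=429 g(14,8)=208 g(14,10)=65 g(14,12)=12 g(14,14)=1
t=15: g(15,-15)=1 g(15,-13)=13 g(15,-11)=77 g(15,-9)=273 g(15,-7)=637 g(15,-5)=1001 g(15,-3)=1001 g(15,-1)=429 g(15,1)=429 g(15,3)=1001 g(15,5)=1001 g(15,7)=637 g(15,9)=273 g(15,11)=77 g(15,13)=13 g(15,15)=1
t=16: g(16,-16)=1 g(16,-14)=14 g(16,-12)=90 g(16,-10)=350 g(16,-8)=910 g(16,-6)=1638 g(16,-4)=2002 g(16,-2)=1430 g(16,2)=1430 g(16,4)=2002 g(16,6)=1638 g(16,8)=910 g(16,10)=350 g(16,12)=90 g(16,14)=14 g(16,16)=1
t=17: g(17,-17)=1 g(17,-15)=15 g(17,-13)=104 g(17,-11)=440 g(17,-9)=1260 g(17,-7)=2548 g(17,-5)=3640 g(17,-3)=3432 g(17,-1)=1430 g(17,1)=1430 g(17,3)=3432 g(17,5)=3640 g(17,7)=2548 g(17,9)=1260 g(17,11)=440 g(17,13)=104 g(17,15)=15 g(17,17)=1
t=18: g(18,-18)=1 g(18,-16)=16 g(18,-14)=119 g(18,-12)=544 g(18,-10)=1700 g(18,-8)=3808 g(18,-6)=6188 g(18,-4)=7072 g(18,-2)=4862 g(18,2)=4862 g(18,4)=7072 g(18,6)=6188 g(18,8)=3808 g(18,10)=1700 g(18,12)=544 g(18,14)=119 g(18,16)=16 g(18,18)=1
Paths never hitting 0: Σ_s g(18,s) = 48620
Paths hitting 0: 2^18 - 48620 = 213524
P = 213524/262144 = 53381/65536

Answer: 53381/65536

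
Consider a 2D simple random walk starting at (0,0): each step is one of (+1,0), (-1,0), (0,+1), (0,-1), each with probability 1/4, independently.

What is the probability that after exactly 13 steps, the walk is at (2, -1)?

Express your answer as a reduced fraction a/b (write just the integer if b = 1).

Let h be the number of horizontal steps (so 13-h are vertical). To end at (2,-1) need (h+2)/2 right-steps and ((13-h)-1)/2 up-steps.
Sum over h with 2 ≤ h ≤ 12, h ≡ 0 (mod 2), 13-h ≡ 1 (mod 2):
h=2: C(13,2)·C(2,2)·C(11,5) = 78·1·462 = 36036
h=4: C(13,4)·C(4,3)·C(9,4) = 715·4·126 = 360360
h=6: C(13,6)·C(6,4)·C(7,3) = 1716·15·35 = 900900
h=8: C(13,8)·C(8,5)·C(5,2) = 1287·56·10 = 720720
h=10: C(13,10)·C(10,6)·C(3,1) = 286·210·3 = 180180
h=12: C(13,12)·C(12,7)·C(1,0) = 13·792·1 = 10296
Total favorable: 2208492
Total paths: 4^13 = 67108864
P = 2208492/67108864 = 552123/16777216

Answer: 552123/16777216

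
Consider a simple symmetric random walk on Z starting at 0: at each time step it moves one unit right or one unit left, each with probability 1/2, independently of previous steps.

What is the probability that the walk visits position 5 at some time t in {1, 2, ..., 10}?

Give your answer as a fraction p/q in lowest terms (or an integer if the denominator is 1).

Answer: 7/64

Derivation:
Count via complement. Let g(t,s) = #length-t paths at position s with S_1..S_t all ≠ 5.
g(t,s) = g(t-1,s-1) + g(t-1,s+1) for s ≠ 5; g(t,5) = 0.
t=0: g(0,0)=1
t=1: g(1,-1)=1 g(1,1)=1
t=2: g(2,-2)=1 g(2,0)=2 g(2,2)=1
t=3: g(3,-3)=1 g(3,-1)=3 g(3,1)=3 g(3,3)=1
t=4: g(4,-4)=1 g(4,-2)=4 g(4,0)=6 g(4,2)=4 g(4,4)=1
t=5: g(5,-5)=1 g(5,-3)=5 g(5,-1)=10 g(5,1)=10 g(5,3)=5
t=6: g(6,-6)=1 g(6,-4)=6 g(6,-2)=15 g(6,0)=20 g(6,2)=15 g(6,4)=5
t=7: g(7,-7)=1 g(7,-5)=7 g(7,-3)=21 g(7,-1)=35 g(7,1)=35 g(7,3)=20
t=8: g(8,-8)=1 g(8,-6)=8 g(8,-4)=28 g(8,-2)=56 g(8,0)=70 g(8,2)=55 g(8,4)=20
t=9: g(9,-9)=1 g(9,-7)=9 g(9,-5)=36 g(9,-3)=84 g(9,-1)=126 g(9,1)=125 g(9,3)=75
t=10: g(10,-10)=1 g(10,-8)=10 g(10,-6)=45 g(10,-4)=120 g(10,-2)=210 g(10,0)=251 g(10,2)=200 g(10,4)=75
Paths never hitting 5: Σ_s g(10,s) = 912
Paths hitting 5: 2^10 - 912 = 112
P = 112/1024 = 7/64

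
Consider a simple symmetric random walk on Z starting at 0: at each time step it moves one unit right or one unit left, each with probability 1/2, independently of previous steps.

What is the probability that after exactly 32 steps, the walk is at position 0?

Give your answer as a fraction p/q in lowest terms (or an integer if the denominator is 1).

Answer: 300540195/2147483648

Derivation:
To return to 0 after 32 steps: need exactly 16 steps of +1 and 16 of -1.
Favorable paths: C(32,16) = 601080390
Total paths: 2^32 = 4294967296
P = 601080390/4294967296 = 300540195/2147483648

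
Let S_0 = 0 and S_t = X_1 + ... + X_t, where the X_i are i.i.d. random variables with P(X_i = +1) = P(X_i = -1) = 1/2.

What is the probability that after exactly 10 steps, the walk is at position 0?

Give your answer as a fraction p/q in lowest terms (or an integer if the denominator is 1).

Answer: 63/256

Derivation:
To return to 0 after 10 steps: need exactly 5 steps of +1 and 5 of -1.
Favorable paths: C(10,5) = 252
Total paths: 2^10 = 1024
P = 252/1024 = 63/256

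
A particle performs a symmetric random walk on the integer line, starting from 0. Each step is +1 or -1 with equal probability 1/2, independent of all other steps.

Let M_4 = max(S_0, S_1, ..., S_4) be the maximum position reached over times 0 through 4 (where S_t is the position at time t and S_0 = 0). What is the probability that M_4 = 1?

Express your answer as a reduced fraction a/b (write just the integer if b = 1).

Answer: 1/4

Derivation:
Let M_4 = max(S_0,...,S_4). Use the reflection principle: for j ≥ 1, #{paths with M_4 ≥ j} = #{S_4 ≥ j} + #{S_4 ≥ j+1}.
By reflection, #{M_4 ≥ 1} = #{S_4 ≥ 1} + #{S_4 ≥ 2} = 5 + 5 = 10.
#{M_4 ≥ 2} = #{S_4 ≥ 2} + #{S_4 ≥ 3} = 5 + 1 = 6.
#{M_4 = 1} = 10 - 6 = 4.
P(M_4 = 1) = 4/16 = 1/4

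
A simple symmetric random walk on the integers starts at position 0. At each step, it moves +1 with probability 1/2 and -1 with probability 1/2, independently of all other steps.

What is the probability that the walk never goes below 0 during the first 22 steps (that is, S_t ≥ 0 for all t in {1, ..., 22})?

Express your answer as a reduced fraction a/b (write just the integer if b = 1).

Let f(t,s) = #length-t paths at position s with S_1..S_t all ≥ 0.
f(t,s) = f(t-1,s-1) + f(t-1,s+1) for s ≥ 0; f(t,s) = 0 for s < 0.
t=0: f(0,0)=1
t=1: f(1,1)=1
t=2: f(2,0)=1 f(2,2)=1
t=3: f(3,1)=2 f(3,3)=1
t=4: f(4,0)=2 f(4,2)=3 f(4,4)=1
t=5: f(5,1)=5 f(5,3)=4 f(5,5)=1
t=6: f(6,0)=5 f(6,2)=9 f(6,4)=5 f(6,6)=1
t=7: f(7,1)=14 f(7,3)=14 f(7,5)=6 f(7,7)=1
t=8: f(8,0)=14 f(8,2)=28 f(8,4)=20 f(8,6)=7 f(8,8)=1
t=9: f(9,1)=42 f(9,3)=48 f(9,5)=27 f(9,7)=8 f(9,9)=1
t=10: f(10,0)=42 f(10,2)=90 f(10,4)=75 f(10,6)=35 f(10,8)=9 f(10,10)=1
t=11: f(11,1)=132 f(11,3)=165 f(11,5)=110 f(11,7)=44 f(11,9)=10 f(11,11)=1
t=12: f(12,0)=132 f(12,2)=297 f(12,4)=275 f(12,6)=154 f(12,8)=54 f(12,10)=11 f(12,12)=1
t=13: f(13,1)=429 f(13,3)=572 f(13,5)=429 f(13,7)=208 f(13,9)=65 f(13,11)=12 f(13,13)=1
t=14: f(14,0)=429 f(14,2)=1001 f(14,4)=1001 f(14,6)=637 f(14,8)=273 f(14,10)=77 f(14,12)=13 f(14,14)=1
t=15: f(15,1)=1430 f(15,3)=2002 f(15,5)=1638 f(15,7)=910 f(15,9)=350 f(15,11)=90 f(15,13)=14 f(15,15)=1
t=16: f(16,0)=1430 f(16,2)=3432 f(16,4)=3640 f(16,6)=2548 f(16,8)=1260 f(16,10)=440 f(16,12)=104 f(16,14)=15 f(16,16)=1
t=17: f(17,1)=4862 f(17,3)=7072 f(17,5)=6188 f(17,7)=3808 f(17,9)=1700 f(17,11)=544 f(17,13)=119 f(17,15)=16 f(17,17)=1
t=18: f(18,0)=4862 f(18,2)=11934 f(18,4)=13260 f(18,6)=9996 f(18,8)=5508 f(18,10)=2244 f(18,12)=663 f(18,14)=135 f(18,16)=17 f(18,18)=1
t=19: f(19,1)=16796 f(19,3)=25194 f(19,5)=23256 f(19,7)=15504 f(19,9)=7752 f(19,11)=2907 f(19,13)=798 f(19,15)=152 f(19,17)=18 f(19,19)=1
t=20: f(20,0)=16796 f(20,2)=41990 f(20,4)=48450 f(20,6)=38760 f(20,8)=23256 f(20,10)=10659 f(20,12)=3705 f(20,14)=950 f(20,16)=170 f(20,18)=19 f(20,20)=1
t=21: f(21,1)=58786 f(21,3)=90440 f(21,5)=87210 f(21,7)=62016 f(21,9)=33915 f(21,11)=14364 f(21,13)=4655 f(21,15)=1120 f(21,17)=189 f(21,19)=20 f(21,21)=1
t=22: f(22,0)=58786 f(22,2)=149226 f(22,4)=177650 f(22,6)=149226 f(22,8)=95931 f(22,10)=48279 f(22,12)=19019 f(22,14)=5775 f(22,16)=1309 f(22,18)=209 f(22,20)=21 f(22,22)=1
Σ_s f(22,s) = 705432
P = 705432/4194304 = 88179/524288

Answer: 88179/524288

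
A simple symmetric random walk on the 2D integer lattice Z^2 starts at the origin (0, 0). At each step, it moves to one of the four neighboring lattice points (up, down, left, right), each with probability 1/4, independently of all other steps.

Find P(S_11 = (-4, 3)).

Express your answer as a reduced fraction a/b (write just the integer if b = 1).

Let h be the number of horizontal steps (so 11-h are vertical). To end at (-4,3) need (h-4)/2 right-steps and ((11-h)+3)/2 up-steps.
Sum over h with 4 ≤ h ≤ 8, h ≡ 0 (mod 2), 11-h ≡ 1 (mod 2):
h=4: C(11,4)·C(4,0)·C(7,5) = 330·1·21 = 6930
h=6: C(11,6)·C(6,1)·C(5,4) = 462·6·5 = 13860
h=8: C(11,8)·C(8,2)·C(3,3) = 165·28·1 = 4620
Total favorable: 25410
Total paths: 4^11 = 4194304
P = 25410/4194304 = 12705/2097152

Answer: 12705/2097152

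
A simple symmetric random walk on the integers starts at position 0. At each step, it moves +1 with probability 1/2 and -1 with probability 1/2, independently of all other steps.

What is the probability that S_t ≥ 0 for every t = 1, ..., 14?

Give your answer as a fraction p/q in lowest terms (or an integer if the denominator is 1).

Let f(t,s) = #length-t paths at position s with S_1..S_t all ≥ 0.
f(t,s) = f(t-1,s-1) + f(t-1,s+1) for s ≥ 0; f(t,s) = 0 for s < 0.
t=0: f(0,0)=1
t=1: f(1,1)=1
t=2: f(2,0)=1 f(2,2)=1
t=3: f(3,1)=2 f(3,3)=1
t=4: f(4,0)=2 f(4,2)=3 f(4,4)=1
t=5: f(5,1)=5 f(5,3)=4 f(5,5)=1
t=6: f(6,0)=5 f(6,2)=9 f(6,4)=5 f(6,6)=1
t=7: f(7,1)=14 f(7,3)=14 f(7,5)=6 f(7,7)=1
t=8: f(8,0)=14 f(8,2)=28 f(8,4)=20 f(8,6)=7 f(8,8)=1
t=9: f(9,1)=42 f(9,3)=48 f(9,5)=27 f(9,7)=8 f(9,9)=1
t=10: f(10,0)=42 f(10,2)=90 f(10,4)=75 f(10,6)=35 f(10,8)=9 f(10,10)=1
t=11: f(11,1)=132 f(11,3)=165 f(11,5)=110 f(11,7)=44 f(11,9)=10 f(11,11)=1
t=12: f(12,0)=132 f(12,2)=297 f(12,4)=275 f(12,6)=154 f(12,8)=54 f(12,10)=11 f(12,12)=1
t=13: f(13,1)=429 f(13,3)=572 f(13,5)=429 f(13,7)=208 f(13,9)=65 f(13,11)=12 f(13,13)=1
t=14: f(14,0)=429 f(14,2)=1001 f(14,4)=1001 f(14,6)=637 f(14,8)=273 f(14,10)=77 f(14,12)=13 f(14,14)=1
Σ_s f(14,s) = 3432
P = 3432/16384 = 429/2048

Answer: 429/2048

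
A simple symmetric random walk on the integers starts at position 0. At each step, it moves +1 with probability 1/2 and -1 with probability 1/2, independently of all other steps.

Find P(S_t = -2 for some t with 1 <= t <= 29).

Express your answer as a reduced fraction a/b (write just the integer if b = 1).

Answer: 23859587/33554432

Derivation:
Count via complement. Let g(t,s) = #length-t paths at position s with S_1..S_t all ≠ -2.
g(t,s) = g(t-1,s-1) + g(t-1,s+1) for s ≠ -2; g(t,-2) = 0.
t=0: g(0,0)=1
t=1: g(1,-1)=1 g(1,1)=1
t=2: g(2,0)=2 g(2,2)=1
t=3: g(3,-1)=2 g(3,1)=3 g(3,3)=1
t=4: g(4,0)=5 g(4,2)=4 g(4,4)=1
t=5: g(5,-1)=5 g(5,1)=9 g(5,3)=5 g(5,5)=1
t=6: g(6,0)=14 g(6,2)=14 g(6,4)=6 g(6,6)=1
t=7: g(7,-1)=14 g(7,1)=28 g(7,3)=20 g(7,5)=7 g(7,7)=1
t=8: g(8,0)=42 g(8,2)=48 g(8,4)=27 g(8,6)=8 g(8,8)=1
t=9: g(9,-1)=42 g(9,1)=90 g(9,3)=75 g(9,5)=35 g(9,7)=9 g(9,9)=1
t=10: g(10,0)=132 g(10,2)=165 g(10,4)=110 g(10,6)=44 g(10,8)=10 g(10,10)=1
t=11: g(11,-1)=132 g(11,1)=297 g(11,3)=275 g(11,5)=154 g(11,7)=54 g(11,9)=11 g(11,11)=1
t=12: g(12,0)=429 g(12,2)=572 g(12,4)=429 g(12,6)=208 g(12,8)=65 g(12,10)=12 g(12,12)=1
t=13: g(13,-1)=429 g(13,1)=1001 g(13,3)=1001 g(13,5)=637 g(13,7)=273 g(13,9)=77 g(13,11)=13 g(13,13)=1
t=14: g(14,0)=1430 g(14,2)=2002 g(14,4)=1638 g(14,6)=910 g(14,8)=350 g(14,10)=90 g(14,12)=14 g(14,14)=1
t=15: g(15,-1)=1430 g(15,1)=3432 g(15,3)=3640 g(15,5)=2548 g(15,7)=1260 g(15,9)=440 g(15,11)=104 g(15,13)=15 g(15,15)=1
t=16: g(16,0)=4862 g(16,2)=7072 g(16,4)=6188 g(16,6)=3808 g(16,8)=1700 g(16,10)=544 g(16,12)=119 g(16,14)=16 g(16,16)=1
t=17: g(17,-1)=4862 g(17,1)=11934 g(17,3)=13260 g(17,5)=9996 g(17,7)=5508 g(17,9)=2244 g(17,11)=663 g(17,13)=135 g(17,15)=17 g(17,17)=1
t=18: g(18,0)=16796 g(18,2)=25194 g(18,4)=23256 g(18,6)=15504 g(18,8)=7752 g(18,10)=2907 g(18,12)=798 g(18,14)=152 g(18,16)=18 g(18,18)=1
t=19: g(19,-1)=16796 g(19,1)=41990 g(19,3)=48450 g(19,5)=38760 g(19,7)=23256 g(19,9)=10659 g(19,11)=3705 g(19,13)=950 g(19,15)=170 g(19,17)=19 g(19,19)=1
t=20: g(20,0)=58786 g(20,2)=90440 g(20,4)=87210 g(20,6)=62016 g(20,8)=33915 g(20,10)=14364 g(20,12)=4655 g(20,14)=1120 g(20,16)=189 g(20,18)=20 g(20,20)=1
t=21: g(21,-1)=58786 g(21,1)=149226 g(21,3)=177650 g(21,5)=149226 g(21,7)=95931 g(21,9)=48279 g(21,11)=19019 g(21,13)=5775 g(21,15)=1309 g(21,17)=209 g(21,19)=21 g(21,21)=1
t=22: g(22,0)=208012 g(22,2)=326876 g(22,4)=326876 g(22,6)=245157 g(22,8)=144210 g(22,10)=67298 g(22,12)=24794 g(22,14)=7084 g(22,16)=1518 g(22,18)=230 g(22,20)=22 g(22,22)=1
t=23: g(23,-1)=208012 g(23,1)=534888 g(23,3)=653752 g(23,5)=572033 g(23,7)=389367 g(23,9)=211508 g(23,11)=92092 g(23,13)=31878 g(23,15)=8602 g(23,17)=1748 g(23,19)=252 g(23,21)=23 g(23,23)=1
t=24: g(24,0)=742900 g(24,2)=1188640 g(24,4)=1225785 g(24,6)=961400 g(24,8)=600875 g(24,10)=303600 g(24,12)=123970 g(24,14)=40480 g(24,16)=10350 g(24,18)=2000 g(24,20)=275 g(24,22)=24 g(24,24)=1
t=25: g(25,-1)=742900 g(25,1)=1931540 g(25,3)=2414425 g(25,5)=2187185 g(25,7)=1562275 g(25,9)=904475 g(25,11)=427570 g(25,13)=164450 g(25,15)=50830 g(25,17)=12350 g(25,19)=2275 g(25,21)=299 g(25,23)=25 g(25,25)=1
t=26: g(26,0)=2674440 g(26,2)=4345965 g(26,4)=4601610 g(26,6)=3749460 g(26,8)=2466750 g(26,10)=1332045 g(26,12)=592020 g(26,14)=215280 g(26,16)=63180 g(26,18)=14625 g(26,20)=2574 g(26,22)=324 g(26,24)=26 g(26,26)=1
t=27: g(27,-1)=2674440 g(27,1)=7020405 g(27,3)=8947575 g(27,5)=8351070 g(27,7)=6216210 g(27,9)=3798795 g(27,11)=1924065 g(27,13)=807300 g(27,15)=278460 g(27,17)=77805 g(27,19)=17199 g(27,21)=2898 g(27,23)=350 g(27,25)=27 g(27,27)=1
t=28: g(28,0)=9694845 g(28,2)=15967980 g(28,4)=17298645 g(28,6)=14567280 g(28,8)=10015005 g(28,10)=5722860 g(28,12)=2731365 g(28,14)=1085760 g(28,16)=356265 g(28,18)=95004 g(28,20)=20097 g(28,22)=3248 g(28,24)=377 g(28,26)=28 g(28,28)=1
t=29: g(29,-1)=9694845 g(29,1)=25662825 g(29,3)=33266625 g(29,5)=31865925 g(29,7)=24582285 g(29,9)=15737865 g(29,11)=8454225 g(29,13)=3817125 g(29,15)=1442025 g(29,17)=451269 g(29,19)=115101 g(29,21)=23345 g(29,23)=3625 g(29,25)=405 g(29,27)=29 g(29,29)=1
Paths never hitting -2: Σ_s g(29,s) = 155117520
Paths hitting -2: 2^29 - 155117520 = 381753392
P = 381753392/536870912 = 23859587/33554432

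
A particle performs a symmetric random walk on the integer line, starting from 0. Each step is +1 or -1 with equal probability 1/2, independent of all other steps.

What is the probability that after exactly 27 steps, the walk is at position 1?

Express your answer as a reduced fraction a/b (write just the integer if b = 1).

To reach position 1 after 27 steps: need 14 steps of +1 and 13 of -1.
Favorable paths: C(27,14) = 20058300
Total paths: 2^27 = 134217728
P = 20058300/134217728 = 5014575/33554432

Answer: 5014575/33554432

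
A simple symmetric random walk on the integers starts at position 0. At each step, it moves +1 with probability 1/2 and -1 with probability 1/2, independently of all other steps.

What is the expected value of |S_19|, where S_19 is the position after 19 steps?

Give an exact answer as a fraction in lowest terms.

S_19 takes values m ≡ 1 (mod 2) with |m| ≤ 19; P(S_19=m) = C(19,(19+m)/2)/2^19.
Total paths: 2^19 = 524288
Distribution: P(S=-19)=1/524288, P(S=-17)=19/524288, P(S=-15)=171/524288, P(S=-13)=969/524288, P(S=-11)=3876/524288, P(S=-9)=11628/524288, P(S=-7)=27132/524288, P(S=-5)=50388/524288, P(S=-3)=75582/524288, P(S=-1)=92378/524288, P(S=1)=92378/524288, P(S=3)=75582/524288, P(S=5)=50388/524288, P(S=7)=27132/524288, P(S=9)=11628/524288, P(S=11)=3876/524288, P(S=13)=969/524288, P(S=15)=171/524288, P(S=17)=19/524288, P(S=19)=1/524288
E[|S_19|] = Σ_m |m|·P(S_19=m) = 1847560/524288 = 230945/65536

Answer: 230945/65536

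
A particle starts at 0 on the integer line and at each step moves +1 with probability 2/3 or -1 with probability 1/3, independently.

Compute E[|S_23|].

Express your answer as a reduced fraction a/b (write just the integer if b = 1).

S_23 takes values m ≡ 1 (mod 2) with |m| ≤ 23; P(S_23=m) = C(23,(23+m)/2) · (2/3)^((23+m)/2) · (1/3)^((23-m)/2).
Distribution: P(S=-23)=1/94143178827, P(S=-21)=46/94143178827, P(S=-19)=1012/94143178827, P(S=-17)=14168/94143178827, P(S=-15)=141680/94143178827, P(S=-13)=1076768/94143178827, P(S=-11)=2153536/31381059609, P(S=-9)=10460032/31381059609, P(S=-7)=41840128/31381059609, P(S=-5)=418401280/94143178827, P(S=-3)=1171523584/94143178827, P(S=-1)=2769055744/94143178827, P(S=1)=5538111488/94143178827, P(S=3)=9372188672/94143178827, P(S=5)=13388840960/94143178827, P(S=7)=5355536384/31381059609, P(S=9)=5355536384/31381059609, P(S=11)=4410441728/31381059609, P(S=13)=8820883456/94143178827, P(S=15)=4642570240/94143178827, P(S=17)=1857028096/94143178827, P(S=19)=530579456/94143178827, P(S=21)=96468992/94143178827, P(S=23)=8388608/94143178827
E[|S_23|] = Σ_m |m|·P(S_23=m) = 247004221931/31381059609

Answer: 247004221931/31381059609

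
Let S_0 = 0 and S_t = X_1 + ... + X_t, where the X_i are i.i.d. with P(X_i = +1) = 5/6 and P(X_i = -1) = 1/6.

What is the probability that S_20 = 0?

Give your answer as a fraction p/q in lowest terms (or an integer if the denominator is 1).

To be at 0 after 20 steps: need exactly 10 steps of +1 and 10 of -1.
Number of such sequences: C(20,10) = 184756
Each has probability (5/6)^10 · (1/6)^10 = 9765625/3656158440062976
P = 184756 · 9765625/3656158440062976 = 451064453125/914039610015744

Answer: 451064453125/914039610015744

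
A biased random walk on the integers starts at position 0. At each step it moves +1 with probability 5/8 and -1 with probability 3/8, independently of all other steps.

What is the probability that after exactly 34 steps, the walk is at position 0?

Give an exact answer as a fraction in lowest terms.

To be at 0 after 34 steps: need exactly 17 steps of +1 and 17 of -1.
Number of such sequences: C(34,17) = 2333606220
Each has probability (5/8)^17 · (3/8)^17 = 98526125335693359375/5070602400912917605986812821504
P = 2333606220 · 98526125335693359375/5070602400912917605986812821504 = 57480294728968402862548828125/1267650600228229401496703205376

Answer: 57480294728968402862548828125/1267650600228229401496703205376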